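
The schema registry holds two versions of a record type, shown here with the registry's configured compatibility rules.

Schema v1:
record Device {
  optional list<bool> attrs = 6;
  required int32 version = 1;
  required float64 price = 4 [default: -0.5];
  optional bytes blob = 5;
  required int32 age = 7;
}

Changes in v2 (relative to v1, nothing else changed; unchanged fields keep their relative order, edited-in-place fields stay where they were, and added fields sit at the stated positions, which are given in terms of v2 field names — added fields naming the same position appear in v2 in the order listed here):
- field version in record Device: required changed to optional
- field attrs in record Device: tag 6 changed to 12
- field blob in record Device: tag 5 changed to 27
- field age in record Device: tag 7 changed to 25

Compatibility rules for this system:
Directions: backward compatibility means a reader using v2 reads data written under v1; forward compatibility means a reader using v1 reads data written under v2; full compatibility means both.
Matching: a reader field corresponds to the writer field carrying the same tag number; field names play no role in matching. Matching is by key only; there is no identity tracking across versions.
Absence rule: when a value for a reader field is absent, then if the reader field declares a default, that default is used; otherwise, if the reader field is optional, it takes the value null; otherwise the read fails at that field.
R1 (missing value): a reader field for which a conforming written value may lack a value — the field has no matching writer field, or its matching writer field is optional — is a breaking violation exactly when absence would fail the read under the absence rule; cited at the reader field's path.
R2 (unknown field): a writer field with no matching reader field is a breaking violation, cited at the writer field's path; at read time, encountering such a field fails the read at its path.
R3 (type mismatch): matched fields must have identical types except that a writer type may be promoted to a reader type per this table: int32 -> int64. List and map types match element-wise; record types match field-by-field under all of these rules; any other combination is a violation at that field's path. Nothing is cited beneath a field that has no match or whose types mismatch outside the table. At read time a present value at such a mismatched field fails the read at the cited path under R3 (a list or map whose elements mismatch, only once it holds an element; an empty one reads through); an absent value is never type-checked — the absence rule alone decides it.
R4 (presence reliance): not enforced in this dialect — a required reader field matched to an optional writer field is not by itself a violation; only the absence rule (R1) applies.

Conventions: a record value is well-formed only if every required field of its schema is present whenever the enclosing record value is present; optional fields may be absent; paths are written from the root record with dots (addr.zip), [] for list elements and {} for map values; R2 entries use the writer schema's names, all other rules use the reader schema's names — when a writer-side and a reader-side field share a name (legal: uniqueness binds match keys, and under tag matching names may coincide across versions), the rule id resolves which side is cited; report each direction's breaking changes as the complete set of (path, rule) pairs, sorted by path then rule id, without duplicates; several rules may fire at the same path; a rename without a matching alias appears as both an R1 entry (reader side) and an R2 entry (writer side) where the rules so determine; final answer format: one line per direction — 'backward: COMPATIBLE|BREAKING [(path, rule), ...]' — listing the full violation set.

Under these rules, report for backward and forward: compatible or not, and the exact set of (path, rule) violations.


backward: BREAKING [(age, R1), (age, R2), (attrs, R2), (blob, R2)]; forward: BREAKING [(age, R1), (age, R2), (attrs, R2), (blob, R2), (version, R1)]

arrows below run writer -> reader for Device
backward on Device — v2 reading data written by v1:
  attrs: no writer match
  version: paired with writer version (int32 -> int32; writer required)
  price: paired with writer price (float64 -> float64; writer required)
  blob: no writer match
  age: no writer match
  leftover writer field: attrs
  leftover writer field: blob
  leftover writer field: age
  rule R1 violated at age
  rule R2 violated at age
  rule R2 violated at attrs
  rule R2 violated at blob
  => 4 violation(s): backward is BREAKING for Device
forward on Device — v1 reading data written by v2:
  attrs: no writer match
  version: paired with writer version (int32 -> int32; writer optional)
  price: paired with writer price (float64 -> float64; writer required)
  blob: no writer match
  age: no writer match
  leftover writer field: attrs
  leftover writer field: blob
  leftover writer field: age
  rule R1 violated at age
  rule R2 violated at age
  rule R2 violated at attrs
  rule R2 violated at blob
  rule R1 violated at version
  => 5 violation(s): forward is BREAKING for Device


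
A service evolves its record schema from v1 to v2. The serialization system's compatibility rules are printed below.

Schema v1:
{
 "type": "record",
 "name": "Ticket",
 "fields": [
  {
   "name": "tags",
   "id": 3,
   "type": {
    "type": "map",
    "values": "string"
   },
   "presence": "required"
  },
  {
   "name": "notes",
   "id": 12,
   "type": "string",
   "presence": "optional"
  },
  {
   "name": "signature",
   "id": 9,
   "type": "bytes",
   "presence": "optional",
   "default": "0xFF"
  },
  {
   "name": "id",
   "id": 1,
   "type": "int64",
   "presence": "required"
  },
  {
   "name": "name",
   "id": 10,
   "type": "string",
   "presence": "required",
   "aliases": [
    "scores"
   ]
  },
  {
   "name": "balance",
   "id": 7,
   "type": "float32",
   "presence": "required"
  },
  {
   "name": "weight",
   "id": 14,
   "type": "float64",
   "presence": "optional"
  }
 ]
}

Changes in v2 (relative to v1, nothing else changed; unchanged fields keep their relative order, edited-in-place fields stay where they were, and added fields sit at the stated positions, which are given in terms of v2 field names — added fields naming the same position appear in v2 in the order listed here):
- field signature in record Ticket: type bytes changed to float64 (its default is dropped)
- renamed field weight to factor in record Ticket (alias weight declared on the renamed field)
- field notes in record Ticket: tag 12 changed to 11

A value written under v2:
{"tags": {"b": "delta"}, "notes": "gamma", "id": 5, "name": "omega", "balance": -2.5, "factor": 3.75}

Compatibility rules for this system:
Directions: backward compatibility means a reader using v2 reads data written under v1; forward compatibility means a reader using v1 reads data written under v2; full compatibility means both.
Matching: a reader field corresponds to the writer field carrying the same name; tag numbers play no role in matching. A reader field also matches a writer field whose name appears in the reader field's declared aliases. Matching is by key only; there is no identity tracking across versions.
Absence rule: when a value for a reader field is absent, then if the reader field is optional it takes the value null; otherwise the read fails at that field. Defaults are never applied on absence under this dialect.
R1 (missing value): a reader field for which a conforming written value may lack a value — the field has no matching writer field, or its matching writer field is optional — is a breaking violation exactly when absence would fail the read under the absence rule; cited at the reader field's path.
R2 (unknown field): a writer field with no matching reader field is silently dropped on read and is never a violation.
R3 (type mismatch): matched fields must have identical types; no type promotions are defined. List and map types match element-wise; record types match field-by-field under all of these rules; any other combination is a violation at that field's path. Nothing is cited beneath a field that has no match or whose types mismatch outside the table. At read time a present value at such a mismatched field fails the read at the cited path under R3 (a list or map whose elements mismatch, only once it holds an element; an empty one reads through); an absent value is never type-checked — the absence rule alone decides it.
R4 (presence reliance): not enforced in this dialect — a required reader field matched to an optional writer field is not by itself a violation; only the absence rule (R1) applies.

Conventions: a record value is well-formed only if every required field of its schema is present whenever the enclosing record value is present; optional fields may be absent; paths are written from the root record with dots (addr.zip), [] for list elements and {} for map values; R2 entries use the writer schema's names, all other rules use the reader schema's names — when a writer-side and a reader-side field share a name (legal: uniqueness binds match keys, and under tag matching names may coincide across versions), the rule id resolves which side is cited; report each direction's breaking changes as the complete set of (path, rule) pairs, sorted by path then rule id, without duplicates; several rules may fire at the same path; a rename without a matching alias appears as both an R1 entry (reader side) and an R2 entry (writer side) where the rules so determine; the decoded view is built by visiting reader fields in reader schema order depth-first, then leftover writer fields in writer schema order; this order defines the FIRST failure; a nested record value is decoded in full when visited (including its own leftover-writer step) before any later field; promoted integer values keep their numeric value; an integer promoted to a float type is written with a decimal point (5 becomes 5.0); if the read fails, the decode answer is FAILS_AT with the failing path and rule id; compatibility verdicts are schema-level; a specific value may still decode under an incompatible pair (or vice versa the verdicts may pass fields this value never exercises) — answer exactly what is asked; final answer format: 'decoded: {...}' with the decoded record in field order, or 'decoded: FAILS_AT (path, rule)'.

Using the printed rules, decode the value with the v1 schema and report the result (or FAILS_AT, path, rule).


the writer's type comes first in each Ticket pair
decoding the Ticket value with the v1 reader:
  tags := {"b": "delta"}
  notes := "gamma"
  signature := null (not supplied -> null)
  id := 5
  name := "omega"
  balance := -2.5
  weight := null (not supplied -> null)
  writer factor: unmatched, discarded
  => decoded: {"tags": {"b": "delta"}, "notes": "gamma", "signature": null, "id": 5, "name": "omega", "balance": -2.5, "weight": null}
ruling out the remaining Ticket differences:
  field signature in record Ticket: type bytes changed to float64 (its default is dropped) -> affects the rule determinations only; this particular Ticket value decodes identically
  field notes in record Ticket: tag 12 changed to 11 -> inert under this dialect — no rule fires on Ticket and the result does not move

decoded: {"tags": {"b": "delta"}, "notes": "gamma", "signature": null, "id": 5, "name": "omega", "balance": -2.5, "weight": null}


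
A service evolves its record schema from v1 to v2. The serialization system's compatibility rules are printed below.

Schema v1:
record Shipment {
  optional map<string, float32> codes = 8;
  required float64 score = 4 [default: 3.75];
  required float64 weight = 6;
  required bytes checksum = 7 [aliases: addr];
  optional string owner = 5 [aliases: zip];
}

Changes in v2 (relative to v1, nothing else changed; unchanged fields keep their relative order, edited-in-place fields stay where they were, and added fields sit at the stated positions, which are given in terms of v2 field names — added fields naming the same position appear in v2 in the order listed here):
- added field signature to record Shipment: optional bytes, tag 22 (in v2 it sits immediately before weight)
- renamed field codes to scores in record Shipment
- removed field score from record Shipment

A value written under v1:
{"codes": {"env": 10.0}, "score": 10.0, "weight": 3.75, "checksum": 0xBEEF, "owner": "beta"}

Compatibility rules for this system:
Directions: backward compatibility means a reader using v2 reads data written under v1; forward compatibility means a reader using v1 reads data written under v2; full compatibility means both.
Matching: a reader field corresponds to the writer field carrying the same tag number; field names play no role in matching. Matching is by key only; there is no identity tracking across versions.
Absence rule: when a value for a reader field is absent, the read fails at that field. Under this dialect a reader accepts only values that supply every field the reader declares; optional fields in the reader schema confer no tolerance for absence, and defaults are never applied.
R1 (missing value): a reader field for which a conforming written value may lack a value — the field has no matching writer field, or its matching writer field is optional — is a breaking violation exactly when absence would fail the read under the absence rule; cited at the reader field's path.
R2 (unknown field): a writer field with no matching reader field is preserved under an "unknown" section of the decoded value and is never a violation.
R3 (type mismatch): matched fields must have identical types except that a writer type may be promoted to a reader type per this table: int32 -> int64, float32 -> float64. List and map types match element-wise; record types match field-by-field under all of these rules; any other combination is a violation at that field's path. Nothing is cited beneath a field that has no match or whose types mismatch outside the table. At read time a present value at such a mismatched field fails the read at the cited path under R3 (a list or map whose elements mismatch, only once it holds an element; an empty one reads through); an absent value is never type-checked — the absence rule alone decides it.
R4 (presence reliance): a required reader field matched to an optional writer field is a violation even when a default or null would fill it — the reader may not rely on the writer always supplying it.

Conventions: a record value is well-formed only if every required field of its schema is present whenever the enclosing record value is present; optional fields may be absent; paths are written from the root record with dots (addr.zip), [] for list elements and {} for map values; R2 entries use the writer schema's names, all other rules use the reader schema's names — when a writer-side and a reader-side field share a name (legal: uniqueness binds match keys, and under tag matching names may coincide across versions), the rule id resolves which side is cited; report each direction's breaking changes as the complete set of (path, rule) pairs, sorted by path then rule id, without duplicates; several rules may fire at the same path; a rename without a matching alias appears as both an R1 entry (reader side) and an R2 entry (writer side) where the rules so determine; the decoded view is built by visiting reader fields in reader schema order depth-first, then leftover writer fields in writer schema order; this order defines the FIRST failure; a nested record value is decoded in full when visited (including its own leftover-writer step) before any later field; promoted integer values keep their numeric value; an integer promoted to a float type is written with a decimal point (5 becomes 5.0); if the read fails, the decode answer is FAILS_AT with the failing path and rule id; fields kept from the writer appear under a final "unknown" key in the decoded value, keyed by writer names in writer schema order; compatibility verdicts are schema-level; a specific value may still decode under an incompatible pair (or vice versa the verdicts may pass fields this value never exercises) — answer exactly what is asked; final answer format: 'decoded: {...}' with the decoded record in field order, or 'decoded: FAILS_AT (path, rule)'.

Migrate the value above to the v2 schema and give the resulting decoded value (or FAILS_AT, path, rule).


each type pair in Shipment: writer, then reader
decode walk for Shipment under reader schema v2:
  scores := {"env": 10.0} (from writer codes)
  read fails at signature under R1 (no fill)
  => FAILS_AT (signature, R1)
the other Shipment changes do not affect what is asked:
  renamed field codes to scores in record Shipment -> schema-level compatibility only; this Shipment value's decode is unchanged
  removed field score from record Shipment -> schema-level compatibility only; this Shipment value's decode is unchanged

decoded: FAILS_AT (signature, R1)


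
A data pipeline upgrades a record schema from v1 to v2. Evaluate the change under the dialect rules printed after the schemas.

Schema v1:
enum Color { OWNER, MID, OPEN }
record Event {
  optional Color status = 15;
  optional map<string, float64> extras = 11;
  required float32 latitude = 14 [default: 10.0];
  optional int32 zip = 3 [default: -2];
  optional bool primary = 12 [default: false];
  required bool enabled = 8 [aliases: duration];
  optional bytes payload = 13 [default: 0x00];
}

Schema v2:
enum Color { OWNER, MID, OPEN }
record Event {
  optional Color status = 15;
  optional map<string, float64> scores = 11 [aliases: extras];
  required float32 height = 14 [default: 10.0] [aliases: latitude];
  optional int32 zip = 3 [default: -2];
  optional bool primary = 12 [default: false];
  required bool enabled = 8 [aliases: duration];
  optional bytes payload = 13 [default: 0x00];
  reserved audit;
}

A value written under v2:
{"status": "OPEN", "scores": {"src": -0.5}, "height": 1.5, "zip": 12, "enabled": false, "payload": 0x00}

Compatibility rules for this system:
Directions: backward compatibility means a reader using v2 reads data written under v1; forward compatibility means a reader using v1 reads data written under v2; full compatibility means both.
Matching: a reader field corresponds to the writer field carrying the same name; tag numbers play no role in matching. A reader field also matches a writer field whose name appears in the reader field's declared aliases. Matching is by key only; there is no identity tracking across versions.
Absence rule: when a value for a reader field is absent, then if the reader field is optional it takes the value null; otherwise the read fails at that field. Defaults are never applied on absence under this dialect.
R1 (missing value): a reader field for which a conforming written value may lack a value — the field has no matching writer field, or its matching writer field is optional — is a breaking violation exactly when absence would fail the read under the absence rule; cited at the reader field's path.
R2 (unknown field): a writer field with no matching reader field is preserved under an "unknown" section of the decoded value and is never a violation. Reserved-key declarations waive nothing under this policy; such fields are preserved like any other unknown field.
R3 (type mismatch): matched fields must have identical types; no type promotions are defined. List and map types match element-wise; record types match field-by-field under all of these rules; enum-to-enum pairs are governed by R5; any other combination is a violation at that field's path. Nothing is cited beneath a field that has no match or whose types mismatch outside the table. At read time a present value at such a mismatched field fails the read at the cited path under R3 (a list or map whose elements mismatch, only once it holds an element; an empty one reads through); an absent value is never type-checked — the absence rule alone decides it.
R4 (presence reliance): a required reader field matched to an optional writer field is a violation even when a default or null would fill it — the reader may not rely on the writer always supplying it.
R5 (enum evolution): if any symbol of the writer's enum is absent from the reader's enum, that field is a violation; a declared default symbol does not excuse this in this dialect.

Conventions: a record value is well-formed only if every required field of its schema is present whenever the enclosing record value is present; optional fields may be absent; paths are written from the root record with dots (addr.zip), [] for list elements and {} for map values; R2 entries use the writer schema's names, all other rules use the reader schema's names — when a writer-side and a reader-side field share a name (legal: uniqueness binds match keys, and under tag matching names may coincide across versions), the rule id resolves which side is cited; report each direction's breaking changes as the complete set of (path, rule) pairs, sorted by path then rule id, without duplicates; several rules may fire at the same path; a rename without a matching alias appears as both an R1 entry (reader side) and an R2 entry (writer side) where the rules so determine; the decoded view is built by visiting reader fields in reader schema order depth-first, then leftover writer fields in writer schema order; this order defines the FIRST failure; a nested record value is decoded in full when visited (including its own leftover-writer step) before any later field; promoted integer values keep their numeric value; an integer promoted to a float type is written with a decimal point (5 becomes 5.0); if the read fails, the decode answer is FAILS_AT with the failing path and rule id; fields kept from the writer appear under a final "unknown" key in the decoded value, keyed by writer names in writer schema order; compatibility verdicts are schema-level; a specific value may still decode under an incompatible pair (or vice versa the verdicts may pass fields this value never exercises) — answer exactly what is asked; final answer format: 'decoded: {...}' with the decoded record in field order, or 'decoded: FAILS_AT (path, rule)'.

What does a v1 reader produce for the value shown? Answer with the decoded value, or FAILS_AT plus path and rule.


the writer's type comes first in each Event pair
decode walk for Event under reader schema v1:
  status := "OPEN"
  extras := null (absent, optional -> null)
  read fails at latitude under R1 (no fill)
  => FAILS_AT (latitude, R1)
ruling out the remaining Event differences:
  renamed field extras to scores in record Event (alias extras declared on the renamed field) -> triggers nothing under the printed rules; the Event answer is the same either way

decoded: FAILS_AT (latitude, R1)


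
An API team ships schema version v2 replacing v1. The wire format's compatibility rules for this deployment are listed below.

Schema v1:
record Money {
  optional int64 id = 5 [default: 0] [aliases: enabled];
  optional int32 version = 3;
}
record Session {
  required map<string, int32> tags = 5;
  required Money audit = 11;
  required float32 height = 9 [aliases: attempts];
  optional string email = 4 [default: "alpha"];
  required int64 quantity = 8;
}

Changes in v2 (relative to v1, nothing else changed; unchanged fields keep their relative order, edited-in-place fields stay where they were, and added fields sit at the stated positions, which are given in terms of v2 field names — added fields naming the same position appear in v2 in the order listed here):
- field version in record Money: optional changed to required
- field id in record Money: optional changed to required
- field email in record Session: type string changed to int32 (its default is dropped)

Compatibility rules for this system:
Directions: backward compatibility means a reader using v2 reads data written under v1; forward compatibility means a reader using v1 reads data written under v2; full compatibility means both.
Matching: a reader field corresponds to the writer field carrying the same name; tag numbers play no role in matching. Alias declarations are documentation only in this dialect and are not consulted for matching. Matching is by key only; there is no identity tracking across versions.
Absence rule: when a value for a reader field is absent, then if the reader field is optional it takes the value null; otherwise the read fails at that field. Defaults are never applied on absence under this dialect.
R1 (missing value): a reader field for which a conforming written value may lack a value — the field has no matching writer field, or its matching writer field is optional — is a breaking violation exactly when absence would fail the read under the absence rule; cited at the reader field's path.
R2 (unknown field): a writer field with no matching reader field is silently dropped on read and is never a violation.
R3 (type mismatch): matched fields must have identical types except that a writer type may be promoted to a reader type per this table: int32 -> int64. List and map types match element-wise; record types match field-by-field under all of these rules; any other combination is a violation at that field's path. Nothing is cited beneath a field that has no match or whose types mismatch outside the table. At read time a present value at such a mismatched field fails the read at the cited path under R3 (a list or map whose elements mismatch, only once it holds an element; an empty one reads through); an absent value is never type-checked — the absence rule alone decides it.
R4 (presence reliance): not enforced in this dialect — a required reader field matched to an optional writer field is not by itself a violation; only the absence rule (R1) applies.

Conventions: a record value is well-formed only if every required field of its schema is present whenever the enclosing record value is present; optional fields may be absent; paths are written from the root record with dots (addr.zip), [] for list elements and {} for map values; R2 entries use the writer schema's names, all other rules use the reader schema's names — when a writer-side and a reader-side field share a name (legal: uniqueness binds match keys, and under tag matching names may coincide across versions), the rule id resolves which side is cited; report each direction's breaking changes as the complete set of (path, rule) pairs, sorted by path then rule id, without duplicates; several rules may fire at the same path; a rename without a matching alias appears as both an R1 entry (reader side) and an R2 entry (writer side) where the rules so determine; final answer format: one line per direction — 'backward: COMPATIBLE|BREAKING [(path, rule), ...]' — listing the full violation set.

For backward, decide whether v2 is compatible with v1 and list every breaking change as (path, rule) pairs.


arrows below run writer -> reader for Session
backward on Session — v2 reading data written by v1:
  tags <- tags (map<string, int32> -> map<string, int32>, writer required)
  audit <- audit (Money -> Money, writer required)
  height <- height (float32 -> float32, writer required)
  email <- email (string -> int32, writer optional)
  quantity <- quantity (int64 -> int64, writer required)
  audit.id <- audit.id (int64 -> int64, writer optional)
  audit.version <- audit.version (int32 -> int32, writer optional)
  R1 fires at audit.id
  R1 fires at audit.version
  R3 fires at email
  => backward verdict for Session: BREAKING, 3 violation(s)

backward: BREAKING [(audit.id, R1), (audit.version, R1), (email, R3)]


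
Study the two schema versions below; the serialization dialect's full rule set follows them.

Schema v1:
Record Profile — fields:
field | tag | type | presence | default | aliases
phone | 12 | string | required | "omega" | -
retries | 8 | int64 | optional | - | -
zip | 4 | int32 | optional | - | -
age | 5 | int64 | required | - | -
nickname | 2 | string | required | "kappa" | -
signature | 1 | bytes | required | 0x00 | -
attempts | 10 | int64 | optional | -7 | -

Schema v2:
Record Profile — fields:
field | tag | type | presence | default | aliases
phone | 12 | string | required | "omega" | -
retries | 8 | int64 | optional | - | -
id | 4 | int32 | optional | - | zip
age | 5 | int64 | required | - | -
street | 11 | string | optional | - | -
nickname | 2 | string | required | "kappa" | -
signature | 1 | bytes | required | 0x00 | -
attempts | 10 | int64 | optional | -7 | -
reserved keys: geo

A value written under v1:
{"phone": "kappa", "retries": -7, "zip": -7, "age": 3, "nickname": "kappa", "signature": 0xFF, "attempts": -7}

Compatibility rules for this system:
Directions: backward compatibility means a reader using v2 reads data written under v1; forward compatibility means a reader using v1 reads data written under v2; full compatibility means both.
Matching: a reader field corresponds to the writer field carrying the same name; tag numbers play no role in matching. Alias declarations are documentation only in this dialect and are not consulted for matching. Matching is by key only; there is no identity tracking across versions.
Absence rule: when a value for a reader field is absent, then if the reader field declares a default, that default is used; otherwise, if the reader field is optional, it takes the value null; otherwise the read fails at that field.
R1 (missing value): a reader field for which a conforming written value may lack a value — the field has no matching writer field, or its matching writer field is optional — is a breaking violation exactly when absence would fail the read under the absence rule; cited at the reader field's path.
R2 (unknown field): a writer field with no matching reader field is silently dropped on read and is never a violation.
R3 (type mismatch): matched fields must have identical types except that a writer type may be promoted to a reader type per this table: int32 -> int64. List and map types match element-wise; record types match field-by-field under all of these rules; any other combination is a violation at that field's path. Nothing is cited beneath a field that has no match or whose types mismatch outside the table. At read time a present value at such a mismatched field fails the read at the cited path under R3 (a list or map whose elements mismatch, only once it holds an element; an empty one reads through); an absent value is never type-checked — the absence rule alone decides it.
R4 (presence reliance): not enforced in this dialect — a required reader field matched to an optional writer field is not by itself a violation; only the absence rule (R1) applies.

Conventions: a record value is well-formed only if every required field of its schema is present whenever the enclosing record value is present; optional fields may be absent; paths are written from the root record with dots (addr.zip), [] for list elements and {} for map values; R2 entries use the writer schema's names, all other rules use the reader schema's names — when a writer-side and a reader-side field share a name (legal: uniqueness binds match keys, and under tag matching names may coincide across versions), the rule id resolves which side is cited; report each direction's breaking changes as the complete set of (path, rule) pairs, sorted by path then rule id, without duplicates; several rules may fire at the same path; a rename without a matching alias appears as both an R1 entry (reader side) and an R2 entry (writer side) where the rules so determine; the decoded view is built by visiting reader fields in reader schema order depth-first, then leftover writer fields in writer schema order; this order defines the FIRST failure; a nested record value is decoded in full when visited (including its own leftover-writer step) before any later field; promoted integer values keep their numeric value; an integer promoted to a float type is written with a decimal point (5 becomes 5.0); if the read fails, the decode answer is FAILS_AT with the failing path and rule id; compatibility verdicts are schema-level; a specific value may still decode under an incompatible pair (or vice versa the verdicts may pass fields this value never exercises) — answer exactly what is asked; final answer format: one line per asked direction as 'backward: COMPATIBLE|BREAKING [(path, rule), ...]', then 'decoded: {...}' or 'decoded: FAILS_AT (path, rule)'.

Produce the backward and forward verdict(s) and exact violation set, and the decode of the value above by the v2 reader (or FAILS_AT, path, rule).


arrows below run writer -> reader for Profile
backward pass over Profile, reader schema v2, writer schema v1:
  phone <- phone (string -> string, writer required)
  retries <- retries (int64 -> int64, writer optional)
  id: no writer match
  age <- age (int64 -> int64, writer required)
  street: no writer match
  nickname <- nickname (string -> string, writer required)
  signature <- signature (bytes -> bytes, writer required)
  attempts <- attempts (int64 -> int64, writer optional)
  writer zip: unknown to reader
  => backward verdict for Profile: COMPATIBLE, no violations
forward pass over Profile, reader schema v1, writer schema v2:
  phone <- phone (string -> string, writer required)
  retries <- retries (int64 -> int64, writer optional)
  zip: no writer match
  age <- age (int64 -> int64, writer required)
  nickname <- nickname (string -> string, writer required)
  signature <- signature (bytes -> bytes, writer required)
  attempts <- attempts (int64 -> int64, writer optional)
  writer id: unknown to reader
  writer street: unknown to reader
  => forward verdict for Profile: COMPATIBLE, no violations
migrating the Profile value to v2:
  phone := "kappa"
  retries := -7
  id := null (absent, optional -> null)
  age := 3
  street := null (absent, optional -> null)
  nickname := "kappa"
  signature := 0xFF
  attempts := -7
  writer zip: unknown -> dropped
  => decoded: {"phone": "kappa", "retries": -7, "id": null, "age": 3, "street": null, "nickname": "kappa", "signature": 0xFF, "attempts": -7}

backward: COMPATIBLE []; forward: COMPATIBLE []; decoded: {"phone": "kappa", "retries": -7, "id": null, "age": 3, "street": null, "nickname": "kappa", "signature": 0xFF, "attempts": -7}


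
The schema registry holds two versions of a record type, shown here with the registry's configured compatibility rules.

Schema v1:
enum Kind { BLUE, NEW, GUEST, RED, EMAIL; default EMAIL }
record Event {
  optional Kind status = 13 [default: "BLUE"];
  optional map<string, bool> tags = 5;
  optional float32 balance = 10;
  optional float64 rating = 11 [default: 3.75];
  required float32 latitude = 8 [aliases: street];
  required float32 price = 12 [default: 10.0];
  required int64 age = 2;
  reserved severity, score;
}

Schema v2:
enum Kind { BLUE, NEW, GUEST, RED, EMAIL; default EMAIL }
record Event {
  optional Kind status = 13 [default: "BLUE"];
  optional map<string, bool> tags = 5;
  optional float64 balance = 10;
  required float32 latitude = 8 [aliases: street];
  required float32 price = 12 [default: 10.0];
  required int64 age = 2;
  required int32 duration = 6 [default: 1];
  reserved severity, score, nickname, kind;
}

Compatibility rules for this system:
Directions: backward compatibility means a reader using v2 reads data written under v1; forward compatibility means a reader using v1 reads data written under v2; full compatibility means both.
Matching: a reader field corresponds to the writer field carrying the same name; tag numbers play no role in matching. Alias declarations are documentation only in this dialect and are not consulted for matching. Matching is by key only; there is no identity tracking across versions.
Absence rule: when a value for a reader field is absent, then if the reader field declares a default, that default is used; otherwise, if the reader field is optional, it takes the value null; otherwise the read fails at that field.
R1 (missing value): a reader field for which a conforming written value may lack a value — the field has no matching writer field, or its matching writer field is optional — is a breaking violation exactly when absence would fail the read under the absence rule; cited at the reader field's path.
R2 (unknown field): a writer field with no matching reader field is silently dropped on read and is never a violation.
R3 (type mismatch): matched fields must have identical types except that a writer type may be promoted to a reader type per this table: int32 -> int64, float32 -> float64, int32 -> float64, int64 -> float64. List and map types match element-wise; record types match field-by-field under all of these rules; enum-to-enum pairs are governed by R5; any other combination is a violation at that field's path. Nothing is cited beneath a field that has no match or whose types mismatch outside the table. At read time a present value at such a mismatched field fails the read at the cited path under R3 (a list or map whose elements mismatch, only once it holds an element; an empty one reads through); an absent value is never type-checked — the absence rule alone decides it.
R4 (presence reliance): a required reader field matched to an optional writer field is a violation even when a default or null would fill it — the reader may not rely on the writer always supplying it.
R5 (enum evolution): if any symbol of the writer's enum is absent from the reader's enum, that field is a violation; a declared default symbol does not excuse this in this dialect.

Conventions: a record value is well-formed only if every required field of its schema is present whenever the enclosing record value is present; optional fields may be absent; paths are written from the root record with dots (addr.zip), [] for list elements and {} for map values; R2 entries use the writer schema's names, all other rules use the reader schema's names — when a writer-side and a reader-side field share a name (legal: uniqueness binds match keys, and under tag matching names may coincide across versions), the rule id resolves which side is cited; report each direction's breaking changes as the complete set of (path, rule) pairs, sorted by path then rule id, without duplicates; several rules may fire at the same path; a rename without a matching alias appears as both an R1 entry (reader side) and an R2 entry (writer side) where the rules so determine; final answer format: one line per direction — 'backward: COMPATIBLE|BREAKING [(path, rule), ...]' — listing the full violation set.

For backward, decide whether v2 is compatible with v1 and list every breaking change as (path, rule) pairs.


backward: COMPATIBLE []

the writer's type comes first in each Event pair
backward for Event (reader v2, writer v1):
  writer optional, Kind -> Kind: reader status maps from writer status
  writer optional, map<string, bool> -> map<string, bool>: reader tags maps from writer tags
  writer optional, float32 -> float64: reader balance maps from writer balance
  writer required, float32 -> float32: reader latitude maps from writer latitude
  writer required, float32 -> float32: reader price maps from writer price
  writer required, int64 -> int64: reader age maps from writer age
  duration has no writer counterpart
  rating (writer side), unknown to reader
  nothing fires on Event: backward is COMPATIBLE
ruling out the remaining Event differences:
  removed field rating from record Event -> inert for the asked Event verdict: nothing fires
  field balance in record Event: type float32 changed to float64 -> matters only for Event's forward compatibility — outside the asked direction
  added field duration to record Event: required int32, tag 6, default 1 (in v2 it sits last) -> inert for the asked Event verdict: nothing fires


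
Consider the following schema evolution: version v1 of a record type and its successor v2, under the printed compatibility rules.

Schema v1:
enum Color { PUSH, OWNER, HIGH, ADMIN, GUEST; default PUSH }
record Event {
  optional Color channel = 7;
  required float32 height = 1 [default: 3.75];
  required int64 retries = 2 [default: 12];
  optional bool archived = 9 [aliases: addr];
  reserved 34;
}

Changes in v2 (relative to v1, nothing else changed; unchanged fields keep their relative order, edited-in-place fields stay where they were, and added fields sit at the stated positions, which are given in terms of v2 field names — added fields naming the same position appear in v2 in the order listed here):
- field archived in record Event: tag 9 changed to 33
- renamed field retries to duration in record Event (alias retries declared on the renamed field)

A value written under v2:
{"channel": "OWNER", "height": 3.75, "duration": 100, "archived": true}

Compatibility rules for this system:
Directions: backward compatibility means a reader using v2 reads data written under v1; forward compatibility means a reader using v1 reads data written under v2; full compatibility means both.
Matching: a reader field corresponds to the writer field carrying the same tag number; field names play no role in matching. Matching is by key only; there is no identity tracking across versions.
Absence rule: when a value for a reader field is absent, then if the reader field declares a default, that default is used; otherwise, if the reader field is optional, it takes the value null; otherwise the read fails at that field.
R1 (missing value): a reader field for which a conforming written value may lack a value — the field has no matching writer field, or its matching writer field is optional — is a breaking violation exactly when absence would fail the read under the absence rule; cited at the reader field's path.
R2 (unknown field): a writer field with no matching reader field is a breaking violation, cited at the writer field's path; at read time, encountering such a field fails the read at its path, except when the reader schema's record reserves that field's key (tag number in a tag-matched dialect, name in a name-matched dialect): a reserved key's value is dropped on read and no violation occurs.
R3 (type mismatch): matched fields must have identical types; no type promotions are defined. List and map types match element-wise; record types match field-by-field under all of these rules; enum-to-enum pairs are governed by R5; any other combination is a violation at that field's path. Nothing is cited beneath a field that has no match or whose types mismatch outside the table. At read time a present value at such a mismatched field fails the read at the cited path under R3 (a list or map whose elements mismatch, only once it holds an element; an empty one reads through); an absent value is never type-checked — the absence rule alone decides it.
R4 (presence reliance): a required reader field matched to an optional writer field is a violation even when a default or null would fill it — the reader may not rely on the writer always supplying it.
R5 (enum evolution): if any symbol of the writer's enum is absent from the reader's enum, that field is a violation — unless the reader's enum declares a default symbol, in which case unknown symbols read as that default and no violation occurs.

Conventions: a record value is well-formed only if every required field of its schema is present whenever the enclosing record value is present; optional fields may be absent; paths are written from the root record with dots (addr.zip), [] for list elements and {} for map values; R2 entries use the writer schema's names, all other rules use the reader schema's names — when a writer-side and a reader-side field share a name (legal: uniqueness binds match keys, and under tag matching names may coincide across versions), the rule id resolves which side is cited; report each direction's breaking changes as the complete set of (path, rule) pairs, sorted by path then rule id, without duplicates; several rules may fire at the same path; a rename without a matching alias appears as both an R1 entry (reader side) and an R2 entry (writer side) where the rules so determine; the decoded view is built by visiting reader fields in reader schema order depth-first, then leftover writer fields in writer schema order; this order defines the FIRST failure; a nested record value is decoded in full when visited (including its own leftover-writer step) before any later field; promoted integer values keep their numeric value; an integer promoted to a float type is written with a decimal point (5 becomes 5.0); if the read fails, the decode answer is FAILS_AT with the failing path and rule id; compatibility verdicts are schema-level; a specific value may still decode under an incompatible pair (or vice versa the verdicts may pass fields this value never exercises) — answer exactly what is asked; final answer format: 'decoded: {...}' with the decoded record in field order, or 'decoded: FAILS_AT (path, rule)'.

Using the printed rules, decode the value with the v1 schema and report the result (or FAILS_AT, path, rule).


the writer's type comes first in each Event pair
decode (reader v1):
  channel := "OWNER"
  height := 3.75
  retries := 100 (from writer duration)
  archived := null (absent, optional -> null)
  read fails at archived under R2 (unknown field)
  => FAILS_AT (archived, R2)
checking off the Event differences that do not matter here:
  renamed field retries to duration in record Event (alias retries declared on the renamed field) -> fires no rule on Event under this dialect and leaves the result unchanged

decoded: FAILS_AT (archived, R2)
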